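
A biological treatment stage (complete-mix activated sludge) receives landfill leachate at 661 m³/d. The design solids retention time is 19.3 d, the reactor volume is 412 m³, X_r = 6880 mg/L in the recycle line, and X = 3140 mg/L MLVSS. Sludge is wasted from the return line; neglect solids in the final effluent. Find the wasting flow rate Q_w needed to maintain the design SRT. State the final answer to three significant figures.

Wasting from the return line (neglecting effluent solids): Q_w = V·X / (θ_c·X_r) = 412.0 × 3140 / (19.3 × 6880) = 9.743 m³/d.

Q_w ≈ 9.74 m³/d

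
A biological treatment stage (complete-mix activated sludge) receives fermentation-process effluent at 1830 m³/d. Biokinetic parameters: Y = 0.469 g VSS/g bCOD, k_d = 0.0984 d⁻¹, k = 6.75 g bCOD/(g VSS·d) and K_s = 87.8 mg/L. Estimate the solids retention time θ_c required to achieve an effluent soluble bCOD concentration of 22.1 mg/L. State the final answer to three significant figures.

θ_c ≈ 1.86 d

At the target effluent, Y k S/(K_s+S) = 0.469×6.75×22.1/109.9 = 0.6366 d⁻¹.
θ_c = 1/(μ − k_d) = 1/(0.6366 − 0.0984) = 1/0.5382 = 1.858 d.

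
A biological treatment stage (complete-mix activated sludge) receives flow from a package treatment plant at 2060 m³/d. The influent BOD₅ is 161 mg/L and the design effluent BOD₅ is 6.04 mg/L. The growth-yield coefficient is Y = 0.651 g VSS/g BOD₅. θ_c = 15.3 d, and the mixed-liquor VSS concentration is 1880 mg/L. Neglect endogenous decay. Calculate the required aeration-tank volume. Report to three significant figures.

With k_d = 0 the design equation reduces to V = Y Q (S₀−S) θ_c / X = 0.651 × 2060 × (161 − 6.04) × 15.3 / 1880 = 1691 m³.

V ≈ 1690 m³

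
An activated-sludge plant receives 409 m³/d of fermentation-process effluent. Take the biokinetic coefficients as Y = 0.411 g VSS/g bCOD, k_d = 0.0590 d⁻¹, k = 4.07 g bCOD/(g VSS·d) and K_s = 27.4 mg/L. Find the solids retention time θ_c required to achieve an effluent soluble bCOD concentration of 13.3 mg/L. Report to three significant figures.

At the target effluent, Y k S/(K_s+S) = 0.411×4.07×13.3/40.70 = 0.5466 d⁻¹.
Then 1/θ_c = μ − k_d = 0.5466 − 0.0590 = 0.4876 d⁻¹, giving θ_c = 2.051 d.

θ_c ≈ 2.05 d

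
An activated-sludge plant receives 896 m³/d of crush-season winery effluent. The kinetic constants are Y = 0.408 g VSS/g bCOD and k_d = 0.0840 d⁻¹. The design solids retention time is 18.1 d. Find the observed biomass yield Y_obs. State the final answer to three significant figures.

Y_obs ≈ 0.162 g VSS/g bCOD

Y_obs = Y / (1 + k_d θ_c) = 0.408 / (1 + 0.0840 × 18.1) = 0.408 / 2.520 = 0.1619.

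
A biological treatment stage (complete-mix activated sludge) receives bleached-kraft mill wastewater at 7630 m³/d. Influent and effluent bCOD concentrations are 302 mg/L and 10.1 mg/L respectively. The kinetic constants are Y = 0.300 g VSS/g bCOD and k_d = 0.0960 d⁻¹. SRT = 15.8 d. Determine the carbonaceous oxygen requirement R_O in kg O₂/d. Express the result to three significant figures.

R_O ≈ 1850 kg O₂/d

Y_obs = Y / (1 + k_d θ_c) = 0.300 / (1 + 0.0960 × 15.8) = 0.300 / 2.517 = 0.1192.
Mass of bCOD removed per day: Q(S₀ − S) = 7630 × 291.9 g/m³ = 2227 kg/d.
Net sludge production P_X = 0.1192 × 2227 = 265.5 kg VSS/d.
Carbonaceous O₂ demand = substrate oxidised − cell-mass equivalent = 2227 − 1.42 × 265.5 = 1850 kg O₂/d.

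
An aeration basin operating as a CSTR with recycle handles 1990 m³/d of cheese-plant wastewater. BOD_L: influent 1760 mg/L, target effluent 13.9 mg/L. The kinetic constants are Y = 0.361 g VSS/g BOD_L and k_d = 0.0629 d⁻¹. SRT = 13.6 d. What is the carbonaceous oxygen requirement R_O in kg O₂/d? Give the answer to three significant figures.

The observed yield is Y_obs = Y/(1 + k_d·θ_c) = 0.361 / (1 + 0.0629 × 13.6) = 0.361 / 1.855 = 0.1946 g VSS per g BOD_L removed.
ΔS = 1760 − 13.9 = 1746 mg/L, so the substrate removal rate is 1990 × 1746/1000 = 3475 kg BOD_L/d.
Biomass synthesised: P_X = Y_obs × 3475 = 676.1 kg VSS/d.
R_O = Q·(S₀ − S) − 1.42·P_X = 3475 − 1.42 × 676.1 = 2515 kg O₂/d.

R_O ≈ 2510 kg O₂/d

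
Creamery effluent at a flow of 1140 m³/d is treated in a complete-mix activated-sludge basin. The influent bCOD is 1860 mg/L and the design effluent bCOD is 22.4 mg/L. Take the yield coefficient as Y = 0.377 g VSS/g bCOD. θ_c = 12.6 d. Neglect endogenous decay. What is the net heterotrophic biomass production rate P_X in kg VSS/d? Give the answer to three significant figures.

With endogenous decay neglected, the observed yield equals the true yield: Y_obs = Y = 0.377 g VSS/g bCOD.
ΔS = 1860 − 22.4 = 1838 mg/L, so the substrate removal rate is 1140 × 1838/1000 = 2095 kg bCOD/d.
Biomass produced: P_X = Y_obs·Q·ΔS = 0.3770 × 2095 ≈ 789.8 kg VSS/d.

P_X ≈ 790 kg VSS/d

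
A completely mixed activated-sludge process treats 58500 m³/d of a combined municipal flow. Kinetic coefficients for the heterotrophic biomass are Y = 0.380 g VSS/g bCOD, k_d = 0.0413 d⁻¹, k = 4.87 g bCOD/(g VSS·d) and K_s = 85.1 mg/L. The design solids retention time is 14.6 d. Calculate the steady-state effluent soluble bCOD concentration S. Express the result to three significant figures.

Effluent substrate depends only on kinetics and SRT: S = K_s(1 + k_d θ_c) / [θ_c(Yk − k_d) − 1] = 85.1 × (1 + 0.0413 × 14.6) / [14.6 × (0.380 × 4.87 − 0.0413) − 1] = 136.4 / 25.42 = 5.367 mg/L.

S ≈ 5.37 mg/L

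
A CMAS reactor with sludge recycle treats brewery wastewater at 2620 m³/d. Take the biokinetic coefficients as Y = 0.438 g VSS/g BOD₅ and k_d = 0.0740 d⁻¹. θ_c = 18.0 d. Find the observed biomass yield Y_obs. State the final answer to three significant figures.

The observed yield is Y_obs = Y/(1 + k_d·θ_c) = 0.438 / (1 + 0.0740 × 18.0) = 0.438 / 2.332 = 0.1878 g VSS per g BOD₅ removed.

Y_obs ≈ 0.188 g VSS/g BOD₅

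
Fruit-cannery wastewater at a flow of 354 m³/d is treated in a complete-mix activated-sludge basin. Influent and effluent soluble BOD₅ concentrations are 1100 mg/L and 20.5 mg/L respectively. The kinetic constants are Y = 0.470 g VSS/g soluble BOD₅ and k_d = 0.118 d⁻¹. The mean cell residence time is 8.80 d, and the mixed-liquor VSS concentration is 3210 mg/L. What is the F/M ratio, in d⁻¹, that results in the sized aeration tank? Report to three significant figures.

F/M ≈ 0.502 d⁻¹

From the SRT design equation V = Y Q (S₀−S) θ_c / [X (1 + k_d θ_c)] = 0.470 × 354 × (1100 − 20.5) × 8.80 / [3210 × (1 + 0.118 × 8.80)] = 1.58×10^6 / 6543 = 241.6 m³.
F/M = Q·S₀ / (V·X) = 354 × 1100 / (241.6 × 3210) = 0.5022 g soluble BOD₅·(g VSS·d)⁻¹.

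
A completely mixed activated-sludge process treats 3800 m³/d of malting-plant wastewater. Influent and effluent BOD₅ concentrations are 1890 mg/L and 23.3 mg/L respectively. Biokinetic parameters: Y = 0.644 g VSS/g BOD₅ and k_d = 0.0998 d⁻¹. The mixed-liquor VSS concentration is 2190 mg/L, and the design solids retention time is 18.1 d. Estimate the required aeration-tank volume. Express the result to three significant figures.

V ≈ 13500 m³

From the SRT design equation V = Y Q (S₀−S) θ_c / [X (1 + k_d θ_c)] = 0.644 × 3800 × (1890 − 23.3) × 18.1 / [2190 × (1 + 0.0998 × 18.1)] = 8.27×10^7 / 6146 = 13453 m³.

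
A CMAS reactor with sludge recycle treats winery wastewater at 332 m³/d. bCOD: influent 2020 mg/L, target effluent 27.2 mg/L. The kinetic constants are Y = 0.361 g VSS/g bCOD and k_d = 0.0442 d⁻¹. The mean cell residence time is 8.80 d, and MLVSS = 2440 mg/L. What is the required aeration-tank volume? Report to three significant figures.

V ≈ 620 m³

From the SRT design equation V = Y Q (S₀−S) θ_c / [X (1 + k_d θ_c)] = 0.361 × 332 × (2020 − 27.2) × 8.80 / [2440 × (1 + 0.0442 × 8.80)] = 2.1×10^6 / 3389 = 620.2 m³.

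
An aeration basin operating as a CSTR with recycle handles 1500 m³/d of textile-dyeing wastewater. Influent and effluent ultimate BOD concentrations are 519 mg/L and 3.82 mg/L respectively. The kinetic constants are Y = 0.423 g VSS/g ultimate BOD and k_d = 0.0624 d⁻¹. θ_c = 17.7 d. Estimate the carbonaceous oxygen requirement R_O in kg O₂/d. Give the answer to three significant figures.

The observed yield is Y_obs = Y/(1 + k_d·θ_c) = 0.423 / (1 + 0.0624 × 17.7) = 0.423 / 2.104 = 0.2010 g VSS per g ultimate BOD removed.
Q·(S₀ − S) = 1500 × (519 − 3.82) × 10⁻³ = 772.8 kg/d removed.
P_X = Y_obs·Q·(S₀ − S) = 0.2010 × 772.8 = 155.3 kg VSS/d.
Carbonaceous O₂ demand = substrate oxidised − cell-mass equivalent = 772.8 − 1.42 × 155.3 = 552.2 kg O₂/d.

R_O ≈ 552 kg O₂/d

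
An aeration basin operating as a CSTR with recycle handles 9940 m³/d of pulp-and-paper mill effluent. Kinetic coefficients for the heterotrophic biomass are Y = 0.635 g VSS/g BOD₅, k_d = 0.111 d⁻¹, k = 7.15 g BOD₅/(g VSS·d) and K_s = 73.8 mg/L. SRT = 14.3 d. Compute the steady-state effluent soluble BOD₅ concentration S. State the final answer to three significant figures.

From the Monod/SRT balance for a CMAS, S = K_s·(1+k_d θ_c)/[θ_c·(Y k − k_d) − 1] = 73.8 × (1 + 0.111 × 14.3) / [14.3 × (0.635 × 7.15 − 0.111) − 1] = 190.9 / 62.34 = 3.063 mg/L.

S ≈ 3.06 mg/L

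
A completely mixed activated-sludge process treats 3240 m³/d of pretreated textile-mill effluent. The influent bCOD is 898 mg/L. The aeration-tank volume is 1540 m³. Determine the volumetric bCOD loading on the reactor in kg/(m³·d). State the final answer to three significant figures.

L_v ≈ 1.89 kg bCOD/(m³·d)

L_v = Q S₀ / V = 3240 × 898 × 10⁻³ / 1540 = 1.889 kg/(m³·d).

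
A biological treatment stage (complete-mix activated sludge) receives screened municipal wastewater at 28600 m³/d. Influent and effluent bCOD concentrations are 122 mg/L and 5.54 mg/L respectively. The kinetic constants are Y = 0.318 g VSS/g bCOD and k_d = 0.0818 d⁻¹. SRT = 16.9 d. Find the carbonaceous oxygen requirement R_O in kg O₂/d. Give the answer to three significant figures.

R_O ≈ 2700 kg O₂/d

Y_obs = Y / (1 + k_d θ_c) = 0.318 / (1 + 0.0818 × 16.9) = 0.318 / 2.382 = 0.1335.
ΔS = 122 − 5.54 = 116.5 mg/L, so the substrate removal rate is 28600 × 116.5/1000 = 3331 kg bCOD/d.
Biomass synthesised: P_X = Y_obs × 3331 = 444.6 kg VSS/d.
R_O = Q·ΔS − 1.42 P_X = 3331 − 631.3 = 2699 kg O₂/d.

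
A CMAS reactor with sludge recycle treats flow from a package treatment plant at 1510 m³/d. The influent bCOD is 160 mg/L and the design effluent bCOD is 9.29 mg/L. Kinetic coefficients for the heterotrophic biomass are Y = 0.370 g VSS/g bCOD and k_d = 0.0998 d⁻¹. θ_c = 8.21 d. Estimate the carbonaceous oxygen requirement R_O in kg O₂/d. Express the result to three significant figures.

Y_obs = Y / (1 + k_d θ_c) = 0.370 / (1 + 0.0998 × 8.21) = 0.370 / 1.819 = 0.2034.
Mass of bCOD removed per day: Q(S₀ − S) = 1510 × 150.7 g/m³ = 227.6 kg/d.
Net sludge production P_X = 0.2034 × 227.6 = 46.28 kg VSS/d.
R_O = Q·(S₀ − S) − 1.42·P_X = 227.6 − 1.42 × 46.28 = 161.9 kg O₂/d.

R_O ≈ 162 kg O₂/d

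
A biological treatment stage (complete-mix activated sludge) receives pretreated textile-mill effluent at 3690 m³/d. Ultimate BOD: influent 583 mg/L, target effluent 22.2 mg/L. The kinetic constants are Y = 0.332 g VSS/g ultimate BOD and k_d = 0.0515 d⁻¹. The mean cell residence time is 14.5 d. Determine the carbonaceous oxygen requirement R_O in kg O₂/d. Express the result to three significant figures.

R_O ≈ 1510 kg O₂/d

Observed yield with endogenous decay: Y_obs = Y / (1 + k_d·θ_c) = 0.332 / (1 + 0.0515 × 14.5) = 0.332 / 1.747 = 0.1901 g VSS/g ultimate BOD.
Q·(S₀ − S) = 3690 × (583 − 22.2) × 10⁻³ = 2069 kg/d removed.
Biomass synthesised: P_X = Y_obs × 2069 = 393.3 kg VSS/d.
R_O = Q·(S₀ − S) − 1.42·P_X = 2069 − 1.42 × 393.3 = 1511 kg O₂/d.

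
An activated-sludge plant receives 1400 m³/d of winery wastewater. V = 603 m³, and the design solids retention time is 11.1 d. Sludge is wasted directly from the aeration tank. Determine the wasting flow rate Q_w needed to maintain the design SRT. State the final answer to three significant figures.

Q_w ≈ 54.3 m³/d

Wasting from the aeration tank: Q_w = V / θ_c = 603.0 / 11.1 = 54.32 m³/d.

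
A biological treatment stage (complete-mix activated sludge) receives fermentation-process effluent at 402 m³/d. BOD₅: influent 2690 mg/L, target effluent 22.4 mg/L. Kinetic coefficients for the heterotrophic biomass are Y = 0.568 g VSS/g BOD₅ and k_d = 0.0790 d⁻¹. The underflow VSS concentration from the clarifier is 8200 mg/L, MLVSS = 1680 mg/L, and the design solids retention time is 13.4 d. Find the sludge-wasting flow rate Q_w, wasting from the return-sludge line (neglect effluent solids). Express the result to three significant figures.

Steady-state biomass mass balance: V·X·(1 + k_d·θ_c) = Y·Q·(S₀ − S)·θ_c, so V = 0.568 × 402 × (2690 − 22.4) × 13.4 / [1680 × (1 + 0.0790 × 13.4)] = 8.16×10^6 / 3458 = 2360 m³.
θ_c = V·X/(Q_w·X_r) when wasting from the recycle, so Q_w = V·X/(θ_c·X_r) = 2360 × 1680 / (13.4 × 8200) = 36.08 m³/d.

Q_w ≈ 36.1 m³/d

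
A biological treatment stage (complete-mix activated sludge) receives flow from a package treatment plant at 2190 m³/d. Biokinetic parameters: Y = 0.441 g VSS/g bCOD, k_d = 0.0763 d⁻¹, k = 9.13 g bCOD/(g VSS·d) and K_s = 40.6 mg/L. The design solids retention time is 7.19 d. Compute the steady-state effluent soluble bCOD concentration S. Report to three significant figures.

S ≈ 2.29 mg/L

From the Monod/SRT balance for a CMAS, S = K_s·(1+k_d θ_c)/[θ_c·(Y k − k_d) − 1] = 40.6 × (1 + 0.0763 × 7.19) / [7.19 × (0.441 × 9.13 − 0.0763) − 1] = 62.87 / 27.40 = 2.295 mg/L.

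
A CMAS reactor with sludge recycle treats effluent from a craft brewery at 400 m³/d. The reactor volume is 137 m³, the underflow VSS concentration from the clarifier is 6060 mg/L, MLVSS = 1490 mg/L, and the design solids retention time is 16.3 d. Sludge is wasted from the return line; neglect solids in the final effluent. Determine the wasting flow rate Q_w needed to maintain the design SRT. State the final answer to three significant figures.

Wasting from the return line (neglecting effluent solids): Q_w = V·X / (θ_c·X_r) = 137.0 × 1490 / (16.3 × 6060) = 2.067 m³/d.

Q_w ≈ 2.07 m³/d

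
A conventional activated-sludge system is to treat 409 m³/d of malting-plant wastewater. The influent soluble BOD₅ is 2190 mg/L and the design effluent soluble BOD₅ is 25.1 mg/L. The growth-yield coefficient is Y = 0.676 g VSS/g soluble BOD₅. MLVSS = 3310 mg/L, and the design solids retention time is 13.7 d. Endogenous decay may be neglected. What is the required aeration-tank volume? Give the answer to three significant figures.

V ≈ 2480 m³

V·X = Y·Q·ΔS·θ_c gives V = 0.676 × 409 × (2190 − 25.1) × 13.7 / 3310 = 2477 m³.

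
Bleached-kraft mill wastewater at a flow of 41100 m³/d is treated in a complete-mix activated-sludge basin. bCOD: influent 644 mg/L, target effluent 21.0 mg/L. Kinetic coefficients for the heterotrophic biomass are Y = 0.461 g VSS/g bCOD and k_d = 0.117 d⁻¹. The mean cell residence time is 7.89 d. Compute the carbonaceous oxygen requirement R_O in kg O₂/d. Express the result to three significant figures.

R_O ≈ 16900 kg O₂/d

Observed yield with endogenous decay: Y_obs = Y / (1 + k_d·θ_c) = 0.461 / (1 + 0.117 × 7.89) = 0.461 / 1.923 = 0.2397 g VSS/g bCOD.
Mass of bCOD removed per day: Q(S₀ − S) = 41100 × 623.0 g/m³ = 25605 kg/d.
Net sludge production P_X = 0.2397 × 25605 = 6138 kg VSS/d.
R_O = Q·(S₀ − S) − 1.42·P_X = 25605 − 1.42 × 6138 = 16889 kg O₂/d.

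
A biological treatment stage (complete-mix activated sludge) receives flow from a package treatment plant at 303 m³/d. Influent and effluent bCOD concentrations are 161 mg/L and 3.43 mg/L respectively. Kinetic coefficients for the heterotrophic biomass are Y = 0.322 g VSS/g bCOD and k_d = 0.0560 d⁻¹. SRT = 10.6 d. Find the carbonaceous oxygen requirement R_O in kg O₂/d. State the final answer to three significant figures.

R_O ≈ 34.0 kg O₂/d

Y_obs = Y / (1 + k_d θ_c) = 0.322 / (1 + 0.0560 × 10.6) = 0.322 / 1.594 = 0.2021.
Substrate removed = Q·(S₀ − S) = 303 m³/d × (161 − 3.43) g/m³ = 4.77×10^4 g/d = 47.74 kg/d.
P_X = Y_obs·Q·(S₀ − S) = 0.2021 × 47.74 = 9.647 kg VSS/d.
R_O = Q·ΔS − 1.42 P_X = 47.74 − 13.70 = 34.04 kg O₂/d.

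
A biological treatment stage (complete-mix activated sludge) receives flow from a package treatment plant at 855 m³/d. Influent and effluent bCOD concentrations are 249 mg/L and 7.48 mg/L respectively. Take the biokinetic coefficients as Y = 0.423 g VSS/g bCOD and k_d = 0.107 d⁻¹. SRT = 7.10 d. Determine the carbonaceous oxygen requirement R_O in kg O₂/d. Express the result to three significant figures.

The observed yield is Y_obs = Y/(1 + k_d·θ_c) = 0.423 / (1 + 0.107 × 7.10) = 0.423 / 1.760 = 0.2404 g VSS per g bCOD removed.
Substrate removed = Q·(S₀ − S) = 855 m³/d × (249 − 7.48) g/m³ = 2.06×10^5 g/d = 206.5 kg/d.
P_X = Y_obs·Q·(S₀ − S) = 0.2404 × 206.5 = 49.64 kg VSS/d.
R_O = Q·ΔS − 1.42 P_X = 206.5 − 70.49 = 136.0 kg O₂/d.

R_O ≈ 136 kg O₂/d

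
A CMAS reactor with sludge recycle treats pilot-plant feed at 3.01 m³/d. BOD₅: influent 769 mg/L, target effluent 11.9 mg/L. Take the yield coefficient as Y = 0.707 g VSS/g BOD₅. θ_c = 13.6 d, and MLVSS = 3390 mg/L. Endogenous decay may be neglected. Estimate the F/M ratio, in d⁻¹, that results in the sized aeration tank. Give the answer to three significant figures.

V·X = Y·Q·ΔS·θ_c gives V = 0.707 × 3.01 × (769 − 11.9) × 13.6 / 3390 = 6.464 m³.
Food-to-microorganism ratio F/M = Q S₀ / (V X) = 3.01 × 769 / (6.464 × 3390) = 0.1056 d⁻¹.

F/M ≈ 0.106 d⁻¹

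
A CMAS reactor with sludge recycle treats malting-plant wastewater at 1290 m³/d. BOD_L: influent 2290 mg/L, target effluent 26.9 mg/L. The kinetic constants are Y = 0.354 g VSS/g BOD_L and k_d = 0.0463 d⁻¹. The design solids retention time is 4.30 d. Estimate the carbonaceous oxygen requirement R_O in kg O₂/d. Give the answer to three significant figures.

R_O ≈ 1700 kg O₂/d

The observed yield is Y_obs = Y/(1 + k_d·θ_c) = 0.354 / (1 + 0.0463 × 4.30) = 0.354 / 1.199 = 0.2952 g VSS per g BOD_L removed.
Mass of BOD_L removed per day: Q(S₀ − S) = 1290 × 2263 g/m³ = 2919 kg/d.
P_X = Y_obs·Q·(S₀ − S) = 0.2952 × 2919 = 861.9 kg VSS/d.
Carbonaceous O₂ demand = substrate oxidised − cell-mass equivalent = 2919 − 1.42 × 861.9 = 1696 kg O₂/d.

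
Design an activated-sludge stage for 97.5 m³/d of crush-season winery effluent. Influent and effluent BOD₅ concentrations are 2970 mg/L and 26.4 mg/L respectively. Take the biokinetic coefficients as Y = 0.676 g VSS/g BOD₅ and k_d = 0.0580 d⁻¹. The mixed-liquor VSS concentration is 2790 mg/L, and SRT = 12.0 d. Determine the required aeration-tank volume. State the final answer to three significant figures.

V ≈ 492 m³

Rearranging the biomass balance for a CMAS with decay, V = Y·Q·ΔS·θ_c / [X·(1+k_d θ_c)] = 0.676 × 97.5 × (2970 − 26.4) × 12.0 / [2790 × (1 + 0.0580 × 12.0)] = 2.33×10^6 / 4732 = 492.0 m³.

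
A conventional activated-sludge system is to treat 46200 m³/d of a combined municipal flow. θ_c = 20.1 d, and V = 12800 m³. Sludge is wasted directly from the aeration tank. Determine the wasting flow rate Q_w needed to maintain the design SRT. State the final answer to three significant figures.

Wasting from the aeration tank: Q_w = V / θ_c = 12800 / 20.1 = 636.8 m³/d.

Q_w ≈ 637 m³/d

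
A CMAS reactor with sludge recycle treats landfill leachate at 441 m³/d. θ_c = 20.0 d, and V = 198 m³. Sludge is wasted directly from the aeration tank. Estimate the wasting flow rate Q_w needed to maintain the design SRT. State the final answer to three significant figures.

Wasting from the aeration tank: Q_w = V / θ_c = 198.0 / 20.0 = 9.900 m³/d.

Q_w ≈ 9.90 m³/d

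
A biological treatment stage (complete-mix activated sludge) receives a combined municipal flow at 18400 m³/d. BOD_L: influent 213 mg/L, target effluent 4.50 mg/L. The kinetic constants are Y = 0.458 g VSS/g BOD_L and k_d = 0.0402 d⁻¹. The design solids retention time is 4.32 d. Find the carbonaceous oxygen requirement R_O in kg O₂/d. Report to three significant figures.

R_O ≈ 1710 kg O₂/d

Y_obs = Y / (1 + k_d θ_c) = 0.458 / (1 + 0.0402 × 4.32) = 0.458 / 1.174 = 0.3902.
ΔS = 213 − 4.50 = 208.5 mg/L, so the substrate removal rate is 18400 × 208.5/1000 = 3836 kg BOD_L/d.
P_X = Y_obs·Q·(S₀ − S) = 0.3902 × 3836 = 1497 kg VSS/d.
R_O = Q·(S₀ − S) − 1.42·P_X = 3836 − 1.42 × 1497 = 1711 kg O₂/d.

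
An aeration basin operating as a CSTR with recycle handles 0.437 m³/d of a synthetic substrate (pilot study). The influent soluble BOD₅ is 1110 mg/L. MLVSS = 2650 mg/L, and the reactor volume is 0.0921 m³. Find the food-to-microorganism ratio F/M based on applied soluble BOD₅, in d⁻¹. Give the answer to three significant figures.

F/M = applied load / biomass = Q·S₀/(V·X) = 0.437 × 1110 / (0.09210 × 2650) = 1.987 d⁻¹.

F/M ≈ 1.99 d⁻¹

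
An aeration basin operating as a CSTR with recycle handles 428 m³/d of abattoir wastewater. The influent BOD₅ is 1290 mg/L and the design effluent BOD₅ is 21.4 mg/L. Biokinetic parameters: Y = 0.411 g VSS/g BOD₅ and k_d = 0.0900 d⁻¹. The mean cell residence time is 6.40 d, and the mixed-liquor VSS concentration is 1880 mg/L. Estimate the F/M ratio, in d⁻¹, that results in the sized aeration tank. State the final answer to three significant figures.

From the SRT design equation V = Y Q (S₀−S) θ_c / [X (1 + k_d θ_c)] = 0.411 × 428 × (1290 − 21.4) × 6.40 / [1880 × (1 + 0.0900 × 6.40)] = 1.43×10^6 / 2963 = 482.0 m³.
F/M = applied load / biomass = Q·S₀/(V·X) = 428 × 1290 / (482.0 × 1880) = 0.6093 d⁻¹.

F/M ≈ 0.609 d⁻¹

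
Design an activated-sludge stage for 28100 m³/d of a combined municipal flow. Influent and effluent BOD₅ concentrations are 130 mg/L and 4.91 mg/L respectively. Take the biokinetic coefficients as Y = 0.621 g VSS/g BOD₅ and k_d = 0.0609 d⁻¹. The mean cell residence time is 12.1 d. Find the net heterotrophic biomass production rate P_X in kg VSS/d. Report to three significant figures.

Observed yield with endogenous decay: Y_obs = Y / (1 + k_d·θ_c) = 0.621 / (1 + 0.0609 × 12.1) = 0.621 / 1.737 = 0.3575 g VSS/g BOD₅.
Mass of BOD₅ removed per day: Q(S₀ − S) = 28100 × 125.1 g/m³ = 3515 kg/d.
Net biomass production P_X = Y_obs × Q·(S₀ − S) = 0.3575 × 3515 = 1257 kg VSS/d.

P_X ≈ 1260 kg VSS/d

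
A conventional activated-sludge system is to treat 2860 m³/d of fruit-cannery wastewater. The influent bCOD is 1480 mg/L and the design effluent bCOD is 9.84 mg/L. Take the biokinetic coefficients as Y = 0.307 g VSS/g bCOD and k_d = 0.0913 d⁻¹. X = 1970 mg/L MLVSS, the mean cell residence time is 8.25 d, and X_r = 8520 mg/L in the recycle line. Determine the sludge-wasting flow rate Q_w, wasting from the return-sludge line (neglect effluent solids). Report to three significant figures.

From the SRT design equation V = Y Q (S₀−S) θ_c / [X (1 + k_d θ_c)] = 0.307 × 2860 × (1480 − 9.84) × 8.25 / [1970 × (1 + 0.0913 × 8.25)] = 1.06×10^7 / 3454 = 3083 m³.
θ_c = V·X/(Q_w·X_r) when wasting from the recycle, so Q_w = V·X/(θ_c·X_r) = 3083 × 1970 / (8.25 × 8520) = 86.42 m³/d.

Q_w ≈ 86.4 m³/d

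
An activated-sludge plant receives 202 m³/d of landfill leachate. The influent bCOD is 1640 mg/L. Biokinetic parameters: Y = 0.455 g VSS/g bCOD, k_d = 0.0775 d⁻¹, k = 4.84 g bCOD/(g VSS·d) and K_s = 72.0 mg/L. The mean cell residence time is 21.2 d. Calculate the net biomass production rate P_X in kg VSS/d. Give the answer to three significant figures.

For a completely mixed reactor with recycle the Lawrence–McCarty relation gives S = K_s·(1 + k_d·θ_c) / [θ_c·(Y·k − k_d) − 1] = 72.0 × (1 + 0.0775 × 21.2) / [21.2 × (0.455 × 4.84 − 0.0775) − 1] = 190.3 / 44.04 = 4.321 mg/L.
Y_obs = Y / (1 + k_d θ_c) = 0.455 / (1 + 0.0775 × 21.2) = 0.455 / 2.643 = 0.1722.
Q·(S₀ − S) = 202 × (1640 − 4.32) × 10⁻³ = 330.4 kg/d removed.
P_X = Y_obs · Q(S₀ − S) = 0.1722 × 330.4 = 56.88 kg VSS/d.

P_X ≈ 56.9 kg VSS/d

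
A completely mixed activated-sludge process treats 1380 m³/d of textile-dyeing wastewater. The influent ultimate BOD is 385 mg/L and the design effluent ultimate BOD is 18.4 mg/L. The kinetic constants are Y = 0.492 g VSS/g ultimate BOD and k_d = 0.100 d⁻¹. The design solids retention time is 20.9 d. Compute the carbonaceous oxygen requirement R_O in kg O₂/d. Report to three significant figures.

R_O ≈ 392 kg O₂/d

Y_obs = Y / (1 + k_d θ_c) = 0.492 / (1 + 0.100 × 20.9) = 0.492 / 3.090 = 0.1592.
Mass of ultimate BOD removed per day: Q(S₀ − S) = 1380 × 366.6 g/m³ = 505.9 kg/d.
Biomass synthesised: P_X = Y_obs × 505.9 = 80.55 kg VSS/d.
Carbonaceous O₂ demand = substrate oxidised − cell-mass equivalent = 505.9 − 1.42 × 80.55 = 391.5 kg O₂/d.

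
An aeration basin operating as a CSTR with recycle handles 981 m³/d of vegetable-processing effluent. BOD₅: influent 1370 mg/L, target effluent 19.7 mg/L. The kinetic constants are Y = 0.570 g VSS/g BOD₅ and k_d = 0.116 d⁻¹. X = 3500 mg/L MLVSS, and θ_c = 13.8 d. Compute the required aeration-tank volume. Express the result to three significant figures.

Steady-state biomass mass balance: V·X·(1 + k_d·θ_c) = Y·Q·(S₀ − S)·θ_c, so V = 0.570 × 981 × (1370 − 19.7) × 13.8 / [3500 × (1 + 0.116 × 13.8)] = 1.04×10^7 / 9103 = 1145 m³.

V ≈ 1140 m³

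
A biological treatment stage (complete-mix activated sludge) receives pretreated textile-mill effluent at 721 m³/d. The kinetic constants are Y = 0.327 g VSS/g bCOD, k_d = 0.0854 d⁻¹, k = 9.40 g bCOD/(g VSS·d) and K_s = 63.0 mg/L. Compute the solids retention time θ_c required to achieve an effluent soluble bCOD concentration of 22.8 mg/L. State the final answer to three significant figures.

θ_c ≈ 1.37 d

From 1/θ_c = Y·k·S/(K_s + S) − k_d: Y·k·S/(K_s+S) = 0.327 × 9.40 × 22.8 / (63.0 + 22.8) = 0.8168 d⁻¹.
1/θ_c = 0.8168 − 0.0854 = 0.7314 d⁻¹, so θ_c = 1.367 d.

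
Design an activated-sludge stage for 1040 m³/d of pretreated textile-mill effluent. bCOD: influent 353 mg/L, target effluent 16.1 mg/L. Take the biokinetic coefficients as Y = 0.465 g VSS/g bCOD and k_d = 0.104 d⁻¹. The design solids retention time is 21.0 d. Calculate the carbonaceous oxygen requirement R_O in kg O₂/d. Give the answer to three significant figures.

R_O ≈ 278 kg O₂/d

Observed yield with endogenous decay: Y_obs = Y / (1 + k_d·θ_c) = 0.465 / (1 + 0.104 × 21.0) = 0.465 / 3.184 = 0.1460 g VSS/g bCOD.
Substrate removed = Q·(S₀ − S) = 1040 m³/d × (353 − 16.1) g/m³ = 3.5×10^5 g/d = 350.4 kg/d.
Net sludge production P_X = 0.1460 × 350.4 = 51.17 kg VSS/d.
R_O = Q·ΔS − 1.42 P_X = 350.4 − 72.66 = 277.7 kg O₂/d.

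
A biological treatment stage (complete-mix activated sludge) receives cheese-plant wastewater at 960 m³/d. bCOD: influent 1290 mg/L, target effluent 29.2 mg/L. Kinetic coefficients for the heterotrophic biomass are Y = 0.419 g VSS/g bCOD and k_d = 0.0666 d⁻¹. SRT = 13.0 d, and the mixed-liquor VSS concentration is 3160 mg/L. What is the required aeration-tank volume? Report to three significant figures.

Rearranging the biomass balance for a CMAS with decay, V = Y·Q·ΔS·θ_c / [X·(1+k_d θ_c)] = 0.419 × 960 × (1290 − 29.2) × 13.0 / [3160 × (1 + 0.0666 × 13.0)] = 6.59×10^6 / 5896 = 1118 m³.

V ≈ 1120 m³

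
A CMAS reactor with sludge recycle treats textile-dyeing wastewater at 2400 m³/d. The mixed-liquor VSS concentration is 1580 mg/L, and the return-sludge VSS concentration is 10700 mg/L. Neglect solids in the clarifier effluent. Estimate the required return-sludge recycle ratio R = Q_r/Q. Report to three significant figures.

Solids balance on the clarifier gives (1+R)X = R·X_r, so R = X/(X_r − X) = 1580 / (10700 − 1580) = 0.1732.

R ≈ 0.173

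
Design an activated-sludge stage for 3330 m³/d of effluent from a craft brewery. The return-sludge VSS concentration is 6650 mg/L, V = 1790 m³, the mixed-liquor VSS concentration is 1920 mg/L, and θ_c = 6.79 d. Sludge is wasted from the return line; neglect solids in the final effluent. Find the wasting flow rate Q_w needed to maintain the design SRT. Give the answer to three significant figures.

Q_w ≈ 76.1 m³/d

Wasting from the return line (neglecting effluent solids): Q_w = V·X / (θ_c·X_r) = 1790 × 1920 / (6.79 × 6650) = 76.11 m³/d.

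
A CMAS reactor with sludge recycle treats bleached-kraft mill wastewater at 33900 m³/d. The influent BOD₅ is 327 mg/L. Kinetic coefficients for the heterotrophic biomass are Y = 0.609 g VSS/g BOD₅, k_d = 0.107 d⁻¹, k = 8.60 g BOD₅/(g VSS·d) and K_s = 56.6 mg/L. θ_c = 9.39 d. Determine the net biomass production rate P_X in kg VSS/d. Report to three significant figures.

P_X ≈ 3340 kg VSS/d

From the Monod/SRT balance for a CMAS, S = K_s·(1+k_d θ_c)/[θ_c·(Y k − k_d) − 1] = 56.6 × (1 + 0.107 × 9.39) / [9.39 × (0.609 × 8.60 − 0.107) − 1] = 113.5 / 47.17 = 2.405 mg/L.
Correct the yield for decay: Y_obs = Y/(1 + k_d θ_c) = 0.609 / (1 + 0.107 × 9.39) = 0.609 / 2.005 = 0.3038.
Substrate removed = Q·(S₀ − S) = 33900 m³/d × (327 − 2.41) g/m³ = 1.1×10^7 g/d = 11004 kg/d.
So the net sludge growth is P_X = 0.3038 × 11004 = 3343 kg VSS/d.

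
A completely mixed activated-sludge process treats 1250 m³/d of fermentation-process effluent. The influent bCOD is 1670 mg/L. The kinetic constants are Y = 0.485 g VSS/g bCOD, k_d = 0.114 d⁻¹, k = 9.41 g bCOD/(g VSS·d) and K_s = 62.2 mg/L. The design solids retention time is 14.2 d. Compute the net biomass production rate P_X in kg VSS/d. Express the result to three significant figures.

For a completely mixed reactor with recycle the Lawrence–McCarty relation gives S = K_s·(1 + k_d·θ_c) / [θ_c·(Y·k − k_d) − 1] = 62.2 × (1 + 0.114 × 14.2) / [14.2 × (0.485 × 9.41 − 0.114) − 1] = 162.9 / 62.19 = 2.619 mg/L.
Observed yield with endogenous decay: Y_obs = Y / (1 + k_d·θ_c) = 0.485 / (1 + 0.114 × 14.2) = 0.485 / 2.619 = 0.1852 g VSS/g bCOD.
ΔS = 1670 − 2.62 = 1667 mg/L, so the substrate removal rate is 1250 × 1667/1000 = 2084 kg bCOD/d.
P_X = Y_obs · Q(S₀ − S) = 0.1852 × 2084 = 386.0 kg VSS/d.

P_X ≈ 386 kg VSS/d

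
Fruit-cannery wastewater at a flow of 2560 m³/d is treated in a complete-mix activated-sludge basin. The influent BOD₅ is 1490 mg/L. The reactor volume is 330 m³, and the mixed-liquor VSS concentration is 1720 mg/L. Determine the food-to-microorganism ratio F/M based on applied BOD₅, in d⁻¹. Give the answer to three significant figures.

F/M ≈ 6.72 d⁻¹

Food-to-microorganism ratio F/M = Q S₀ / (V X) = 2560 × 1490 / (330.0 × 1720) = 6.720 d⁻¹.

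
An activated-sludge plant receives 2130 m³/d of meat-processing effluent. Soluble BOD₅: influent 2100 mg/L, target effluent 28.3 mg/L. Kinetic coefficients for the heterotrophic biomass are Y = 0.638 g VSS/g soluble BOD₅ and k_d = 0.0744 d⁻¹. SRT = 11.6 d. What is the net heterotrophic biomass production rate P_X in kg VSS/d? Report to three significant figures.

Y_obs = Y / (1 + k_d θ_c) = 0.638 / (1 + 0.0744 × 11.6) = 0.638 / 1.863 = 0.3425.
ΔS = 2100 − 28.3 = 2072 mg/L, so the substrate removal rate is 2130 × 2072/1000 = 4413 kg soluble BOD₅/d.
So the net sludge growth is P_X = 0.3425 × 4413 = 1511 kg VSS/d.

P_X ≈ 1510 kg VSS/d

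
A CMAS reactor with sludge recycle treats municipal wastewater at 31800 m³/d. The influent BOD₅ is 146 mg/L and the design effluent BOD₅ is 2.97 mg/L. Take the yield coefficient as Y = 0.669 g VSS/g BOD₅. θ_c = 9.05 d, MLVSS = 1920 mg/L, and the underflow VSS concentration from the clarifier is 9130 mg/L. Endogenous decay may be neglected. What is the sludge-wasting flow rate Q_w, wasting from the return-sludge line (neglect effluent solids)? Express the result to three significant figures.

V·X = Y·Q·ΔS·θ_c gives V = 0.669 × 31800 × (146 − 2.97) × 9.05 / 1920 = 14343 m³.
Q_w = (V·X)/(θ_c X_r) = 14343 × 1920 / (9.05 × 9130) = 333.3 m³/d.

Q_w ≈ 333 m³/d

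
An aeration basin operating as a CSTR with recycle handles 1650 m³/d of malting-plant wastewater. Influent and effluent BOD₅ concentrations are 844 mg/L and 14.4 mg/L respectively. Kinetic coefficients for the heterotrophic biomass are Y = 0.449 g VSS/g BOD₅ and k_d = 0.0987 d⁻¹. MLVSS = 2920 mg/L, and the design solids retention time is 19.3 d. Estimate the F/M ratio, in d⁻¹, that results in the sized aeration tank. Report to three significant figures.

Steady-state biomass mass balance: V·X·(1 + k_d·θ_c) = Y·Q·(S₀ − S)·θ_c, so V = 0.449 × 1650 × (844 − 14.4) × 19.3 / [2920 × (1 + 0.0987 × 19.3)] = 1.19×10^7 / 8482 = 1398 m³.
F/M = Q·S₀ / (V·X) = 1650 × 844 / (1398 × 2920) = 0.3410 g BOD₅·(g VSS·d)⁻¹.

F/M ≈ 0.341 d⁻¹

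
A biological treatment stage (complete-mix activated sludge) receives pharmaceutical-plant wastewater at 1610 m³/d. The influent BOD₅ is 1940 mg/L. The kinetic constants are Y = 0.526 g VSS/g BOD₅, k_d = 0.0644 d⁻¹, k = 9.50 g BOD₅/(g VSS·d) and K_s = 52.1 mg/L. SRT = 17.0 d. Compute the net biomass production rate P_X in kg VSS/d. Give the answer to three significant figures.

P_X ≈ 784 kg VSS/d

Effluent substrate depends only on kinetics and SRT: S = K_s(1 + k_d θ_c) / [θ_c(Yk − k_d) − 1] = 52.1 × (1 + 0.0644 × 17.0) / [17.0 × (0.526 × 9.50 − 0.0644) − 1] = 109.1 / 82.85 = 1.317 mg/L.
Correct the yield for decay: Y_obs = Y/(1 + k_d θ_c) = 0.526 / (1 + 0.0644 × 17.0) = 0.526 / 2.095 = 0.2511.
Mass of BOD₅ removed per day: Q(S₀ − S) = 1610 × 1939 g/m³ = 3121 kg/d.
Net biomass production P_X = Y_obs × Q·(S₀ − S) = 0.2511 × 3121 = 783.7 kg VSS/d.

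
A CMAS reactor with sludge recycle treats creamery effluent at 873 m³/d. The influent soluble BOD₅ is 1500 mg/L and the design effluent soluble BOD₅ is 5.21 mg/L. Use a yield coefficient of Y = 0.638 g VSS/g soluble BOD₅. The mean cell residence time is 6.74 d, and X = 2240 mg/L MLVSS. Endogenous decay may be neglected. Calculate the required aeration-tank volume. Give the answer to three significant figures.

Biomass mass balance (decay neglected): V·X = Y·Q·(S₀ − S)·θ_c, so V = 0.638 × 873 × (1500 − 5.21) × 6.74 / 2240 = 2505 m³.

V ≈ 2510 m³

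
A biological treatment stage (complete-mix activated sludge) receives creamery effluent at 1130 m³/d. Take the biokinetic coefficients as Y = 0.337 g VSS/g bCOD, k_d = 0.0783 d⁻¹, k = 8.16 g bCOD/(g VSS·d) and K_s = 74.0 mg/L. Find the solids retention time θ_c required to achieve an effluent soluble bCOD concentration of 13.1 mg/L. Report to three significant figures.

Specific growth rate at S = 13.1 mg/L: μ = YkS/(K_s+S) = 0.337·8.16·13.1/(74.0+13.1) = 0.4136 d⁻¹.
θ_c = 1/(μ − k_d) = 1/(0.4136 − 0.0783) = 1/0.3353 = 2.982 d.

θ_c ≈ 2.98 d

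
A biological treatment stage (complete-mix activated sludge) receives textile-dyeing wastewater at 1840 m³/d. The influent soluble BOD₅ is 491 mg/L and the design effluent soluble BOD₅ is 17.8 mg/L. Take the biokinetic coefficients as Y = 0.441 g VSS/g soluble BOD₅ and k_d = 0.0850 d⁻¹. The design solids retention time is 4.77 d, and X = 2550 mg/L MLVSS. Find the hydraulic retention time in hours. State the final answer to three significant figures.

τ ≈ 6.67 h

Steady-state biomass mass balance: V·X·(1 + k_d·θ_c) = Y·Q·(S₀ − S)·θ_c, so V = 0.441 × 1840 × (491 − 17.8) × 4.77 / [2550 × (1 + 0.0850 × 4.77)] = 1.83×10^6 / 3584 = 511.1 m³.
HRT = V/Q = 511.1 m³ / 1840 m³·d⁻¹ = 0.2777 d × 24 = 6.666 h.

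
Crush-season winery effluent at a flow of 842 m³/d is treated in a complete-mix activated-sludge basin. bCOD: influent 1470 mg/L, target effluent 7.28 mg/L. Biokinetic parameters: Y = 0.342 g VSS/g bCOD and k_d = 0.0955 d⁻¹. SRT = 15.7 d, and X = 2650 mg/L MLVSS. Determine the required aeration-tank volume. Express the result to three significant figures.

From the SRT design equation V = Y Q (S₀−S) θ_c / [X (1 + k_d θ_c)] = 0.342 × 842 × (1470 − 7.28) × 15.7 / [2650 × (1 + 0.0955 × 15.7)] = 6.61×10^6 / 6623 = 998.4 m³.

V ≈ 998 m³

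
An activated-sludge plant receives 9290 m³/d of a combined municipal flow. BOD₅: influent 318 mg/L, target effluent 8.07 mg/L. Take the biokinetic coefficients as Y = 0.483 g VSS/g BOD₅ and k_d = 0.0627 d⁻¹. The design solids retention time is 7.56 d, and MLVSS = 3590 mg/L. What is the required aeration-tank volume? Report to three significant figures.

Steady-state biomass mass balance: V·X·(1 + k_d·θ_c) = Y·Q·(S₀ − S)·θ_c, so V = 0.483 × 9290 × (318 − 8.07) × 7.56 / [3590 × (1 + 0.0627 × 7.56)] = 1.05×10^7 / 5292 = 1987 m³.

V ≈ 1990 m³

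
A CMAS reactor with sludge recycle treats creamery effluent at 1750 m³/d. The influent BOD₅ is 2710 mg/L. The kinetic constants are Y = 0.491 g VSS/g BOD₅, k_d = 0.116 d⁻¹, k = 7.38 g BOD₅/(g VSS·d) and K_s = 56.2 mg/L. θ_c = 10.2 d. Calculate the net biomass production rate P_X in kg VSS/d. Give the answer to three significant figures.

Effluent substrate depends only on kinetics and SRT: S = K_s(1 + k_d θ_c) / [θ_c(Yk − k_d) − 1] = 56.2 × (1 + 0.116 × 10.2) / [10.2 × (0.491 × 7.38 − 0.116) − 1] = 122.7 / 34.78 = 3.528 mg/L.
Y_obs = Y / (1 + k_d θ_c) = 0.491 / (1 + 0.116 × 10.2) = 0.491 / 2.183 = 0.2249.
Substrate removed = Q·(S₀ − S) = 1750 m³/d × (2710 − 3.53) g/m³ = 4.74×10^6 g/d = 4736 kg/d.
Net biomass production P_X = Y_obs × Q·(S₀ − S) = 0.2249 × 4736 = 1065 kg VSS/d.

P_X ≈ 1070 kg VSS/d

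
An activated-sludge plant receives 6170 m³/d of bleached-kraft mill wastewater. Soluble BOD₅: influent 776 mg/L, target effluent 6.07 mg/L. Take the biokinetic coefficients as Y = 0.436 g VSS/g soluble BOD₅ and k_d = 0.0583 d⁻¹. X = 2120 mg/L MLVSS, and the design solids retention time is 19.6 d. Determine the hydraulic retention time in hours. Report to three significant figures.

τ ≈ 34.8 h

Rearranging the biomass balance for a CMAS with decay, V = Y·Q·ΔS·θ_c / [X·(1+k_d θ_c)] = 0.436 × 6170 × (776 − 6.07) × 19.6 / [2120 × (1 + 0.0583 × 19.6)] = 4.06×10^7 / 4542 = 8937 m³.
τ = V/Q = 8937/6170 = 1.448 d, or 34.76 h.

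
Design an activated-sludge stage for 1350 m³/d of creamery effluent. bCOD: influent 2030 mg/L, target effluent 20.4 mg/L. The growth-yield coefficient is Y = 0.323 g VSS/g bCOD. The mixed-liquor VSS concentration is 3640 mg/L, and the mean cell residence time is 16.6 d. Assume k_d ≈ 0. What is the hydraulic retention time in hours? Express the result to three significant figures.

Biomass mass balance (decay neglected): V·X = Y·Q·(S₀ − S)·θ_c, so V = 0.323 × 1350 × (2030 − 20.4) × 16.6 / 3640 = 3996 m³.
Hydraulic retention time τ = V/Q = 3996 / 1350 = 2.960 d = 71.04 h.

τ ≈ 71.0 h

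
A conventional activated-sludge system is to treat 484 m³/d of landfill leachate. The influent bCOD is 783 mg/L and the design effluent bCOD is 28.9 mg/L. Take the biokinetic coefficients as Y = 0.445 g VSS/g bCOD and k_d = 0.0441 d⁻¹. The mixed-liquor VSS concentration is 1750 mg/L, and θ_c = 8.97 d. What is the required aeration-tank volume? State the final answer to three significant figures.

V ≈ 597 m³

Rearranging the biomass balance for a CMAS with decay, V = Y·Q·ΔS·θ_c / [X·(1+k_d θ_c)] = 0.445 × 484 × (783 − 28.9) × 8.97 / [1750 × (1 + 0.0441 × 8.97)] = 1.46×10^6 / 2442 = 596.5 m³.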